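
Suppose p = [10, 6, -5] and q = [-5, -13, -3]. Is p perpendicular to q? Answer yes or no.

no

p · q = 10·(-5) + 6·(-13) + (-5)·(-3) = -50 - 78 + 15 = -113
Nonzero, so the vectors are not orthogonal.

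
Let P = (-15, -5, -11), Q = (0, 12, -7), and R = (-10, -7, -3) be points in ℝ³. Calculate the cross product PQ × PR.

(144, -100, -115)

PQ = (15, 17, 4)
PR = (5, -2, 8)
i: 17·8 - 4·(-2) = 136 - (-8) = 144
j: 4·5 - 15·8 = 20 - 120 = -100
k: 15·(-2) - 17·5 = -30 - 85 = -115
PQ × PR = (144, -100, -115)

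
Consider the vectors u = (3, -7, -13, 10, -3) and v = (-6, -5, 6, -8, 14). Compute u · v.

-183

u · v = 3·(-6) + (-7)·(-5) + (-13)·6 + 10·(-8) + (-3)·14 = -18 + 35 - 78 - 80 - 42 = -183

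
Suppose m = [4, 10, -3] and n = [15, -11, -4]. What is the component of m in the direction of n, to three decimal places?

m · n = 4·15 + 10·(-11) + (-3)·(-4) = 60 - 110 + 12 = -38
|n| = √(225 + 121 + 16) = √362 ≈ 19.0263
comp_n m = -38 / √362 ≈ -1.997

-1.997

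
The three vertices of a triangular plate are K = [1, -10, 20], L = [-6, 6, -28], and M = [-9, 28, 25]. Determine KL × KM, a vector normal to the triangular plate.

KL = (-7, 16, -48)
KM = (-10, 38, 5)
i: 16·5 - (-48)·38 = 80 - (-1824) = 1904
j: (-48)·(-10) - (-7)·5 = 480 - (-35) = 515
k: (-7)·38 - 16·(-10) = -266 - (-160) = -106
KL × KM = (1904, 515, -106)

(1904, 515, -106)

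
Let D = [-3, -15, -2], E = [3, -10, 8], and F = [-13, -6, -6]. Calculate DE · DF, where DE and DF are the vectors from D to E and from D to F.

DE = E − D = (6, 5, 10)
DF = F − D = (-10, 9, -4)
DE · DF = 6·(-10) + 5·9 + 10·(-4) = -60 + 45 - 40 = -55

-55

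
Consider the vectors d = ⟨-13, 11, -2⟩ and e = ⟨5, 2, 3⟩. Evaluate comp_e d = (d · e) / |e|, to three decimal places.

-7.949

d · e = (-13)·5 + 11·2 + (-2)·3 = -65 + 22 - 6 = -49
|e| = √(25 + 4 + 9) = √38 ≈ 6.1644
comp_e d = -49 / √38 ≈ -7.949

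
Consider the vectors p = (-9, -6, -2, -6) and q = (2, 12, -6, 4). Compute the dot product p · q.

p · q = (-9)·2 + (-6)·12 + (-2)·(-6) + (-6)·4 = -18 - 72 + 12 - 24 = -102

-102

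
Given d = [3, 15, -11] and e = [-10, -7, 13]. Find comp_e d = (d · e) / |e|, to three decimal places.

d · e = 3·(-10) + 15·(-7) + (-11)·13 = -30 - 105 - 143 = -278
|e| = √(100 + 49 + 169) = √318 ≈ 17.8326
comp_e d = -278 / √318 ≈ -15.589

-15.589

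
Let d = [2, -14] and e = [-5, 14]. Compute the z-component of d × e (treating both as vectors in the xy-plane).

-42

2·14 - (-14)·(-5) = 28 - 70 = -42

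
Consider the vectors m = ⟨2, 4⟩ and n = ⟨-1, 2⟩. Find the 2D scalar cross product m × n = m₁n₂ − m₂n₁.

8

2·2 - 4·(-1) = 4 - (-4) = 8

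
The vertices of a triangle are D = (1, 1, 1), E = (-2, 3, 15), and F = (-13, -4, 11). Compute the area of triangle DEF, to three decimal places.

96.831

DE = (-3, 2, 14),  DF = (-14, -5, 10)
i: 2·10 - 14·(-5) = 20 - (-70) = 90
j: 14·(-14) - (-3)·10 = -196 - (-30) = -166
k: (-3)·(-5) - 2·(-14) = 15 - (-28) = 43
DE × DF = (90, -166, 43)
|DE × DF| = √37505 ≈ 193.6621
area = ½ · 193.6621 ≈ 96.831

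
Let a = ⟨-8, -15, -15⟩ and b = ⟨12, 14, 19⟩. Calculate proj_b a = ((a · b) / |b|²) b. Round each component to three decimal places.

(-10.117, -11.803, -16.019)

a · b = (-8)·12 + (-15)·14 + (-15)·19 = -96 - 210 - 285 = -591
|b|² = 144 + 196 + 361 = 701
proj_b a = (-591/701) · (12, 14, 19) ≈ (-10.117, -11.803, -16.019)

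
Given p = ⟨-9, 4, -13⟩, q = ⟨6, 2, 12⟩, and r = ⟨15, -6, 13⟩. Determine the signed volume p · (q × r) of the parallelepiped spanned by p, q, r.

q × r:
i: 2·13 - 12·(-6) = 26 - (-72) = 98
j: 12·15 - 6·13 = 180 - 78 = 102
k: 6·(-6) - 2·15 = -36 - 30 = -66
q × r = (98, 102, -66)
p · (q × r) = (-9)·98 + 4·102 + (-13)·(-66) = -882 + 408 + 858 = 384

384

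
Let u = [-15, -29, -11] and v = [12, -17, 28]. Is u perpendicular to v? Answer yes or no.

no

u · v = (-15)·12 + (-29)·(-17) + (-11)·28 = -180 + 493 - 308 = 5
Nonzero, so the vectors are not orthogonal.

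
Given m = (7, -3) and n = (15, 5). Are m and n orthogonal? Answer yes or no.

no

m · n = 7·15 + (-3)·5 = 105 - 15 = 90
Nonzero, so the vectors are not orthogonal.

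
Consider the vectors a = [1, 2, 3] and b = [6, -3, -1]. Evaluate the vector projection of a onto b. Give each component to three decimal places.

(-0.391, 0.196, 0.065)

a · b = 1·6 + 2·(-3) + 3·(-1) = 6 - 6 - 3 = -3
|b|² = 36 + 9 + 1 = 46
proj_b a = (-3/46) · (6, -3, -1) ≈ (-0.391, 0.196, 0.065)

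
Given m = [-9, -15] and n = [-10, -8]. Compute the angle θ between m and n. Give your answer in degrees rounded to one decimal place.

m · n = (-9)·(-10) + (-15)·(-8) = 90 + 120 = 210
|m|² = 81 + 225 = 306,  |m| = √306 ≈ 17.492856
|n|² = 100 + 64 = 164,  |n| = √164 ≈ 12.806248
cos θ = 210 / (17.492856 · 12.806248) ≈ 0.93743
θ = arccos(0.93743) ≈ 20.4°

20.4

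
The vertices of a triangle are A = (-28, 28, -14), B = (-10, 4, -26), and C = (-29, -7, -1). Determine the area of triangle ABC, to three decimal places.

503.196

AB = (18, -24, -12),  AC = (-1, -35, 13)
i: (-24)·13 - (-12)·(-35) = -312 - 420 = -732
j: (-12)·(-1) - 18·13 = 12 - 234 = -222
k: 18·(-35) - (-24)·(-1) = -630 - 24 = -654
AB × AC = (-732, -222, -654)
|AB × AC| = √1012824 ≈ 1006.3916
area = ½ · 1006.3916 ≈ 503.196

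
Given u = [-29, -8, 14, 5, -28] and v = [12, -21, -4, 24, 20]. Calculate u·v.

-676

u · v = (-29)·12 + (-8)·(-21) + 14·(-4) + 5·24 + (-28)·20 = -348 + 168 - 56 + 120 - 560 = -676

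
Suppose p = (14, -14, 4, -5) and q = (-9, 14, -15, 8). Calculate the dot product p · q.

-422

p · q = 14·(-9) + (-14)·14 + 4·(-15) + (-5)·8 = -126 - 196 - 60 - 40 = -422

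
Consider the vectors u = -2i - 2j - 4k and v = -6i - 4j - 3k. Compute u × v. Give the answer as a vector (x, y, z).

(-10, 18, -4)

i: (-2)·(-3) - (-4)·(-4) = 6 - 16 = -10
j: (-4)·(-6) - (-2)·(-3) = 24 - 6 = 18
k: (-2)·(-4) - (-2)·(-6) = 8 - 12 = -4
u × v = (-10, 18, -4)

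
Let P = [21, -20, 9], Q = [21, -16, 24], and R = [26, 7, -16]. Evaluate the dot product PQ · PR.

PQ = Q − P = (0, 4, 15)
PR = R − P = (5, 27, -25)
PQ · PR = 0·5 + 4·27 + 15·(-25) = 0 + 108 - 375 = -267

-267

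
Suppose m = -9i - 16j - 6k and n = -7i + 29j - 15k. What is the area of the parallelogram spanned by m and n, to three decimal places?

564.955

i: (-16)·(-15) - (-6)·29 = 240 - (-174) = 414
j: (-6)·(-7) - (-9)·(-15) = 42 - 135 = -93
k: (-9)·29 - (-16)·(-7) = -261 - 112 = -373
m × n = (414, -93, -373)
|m × n| = √(414² + (-93)² + (-373)²) = √319174 ≈ 564.9549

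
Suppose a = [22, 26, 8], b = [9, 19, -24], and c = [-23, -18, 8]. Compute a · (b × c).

b × c:
i: 19·8 - (-24)·(-18) = 152 - 432 = -280
j: (-24)·(-23) - 9·8 = 552 - 72 = 480
k: 9·(-18) - 19·(-23) = -162 - (-437) = 275
b × c = (-280, 480, 275)
a · (b × c) = 22·(-280) + 26·480 + 8·275 = -6160 + 12480 + 2200 = 8520

8520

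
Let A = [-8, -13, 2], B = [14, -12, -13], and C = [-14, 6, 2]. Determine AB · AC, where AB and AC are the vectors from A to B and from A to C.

AB = B − A = (22, 1, -15)
AC = C − A = (-6, 19, 0)
AB · AC = 22·(-6) + 1·19 + (-15)·0 = -132 + 19 + 0 = -113

-113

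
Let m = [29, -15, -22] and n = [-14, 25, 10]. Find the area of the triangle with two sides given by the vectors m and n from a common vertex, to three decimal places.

326.171

i: (-15)·10 - (-22)·25 = -150 - (-550) = 400
j: (-22)·(-14) - 29·10 = 308 - 290 = 18
k: 29·25 - (-15)·(-14) = 725 - 210 = 515
m × n = (400, 18, 515)
|m × n| = √(400² + 18² + 515²) = √425549 ≈ 652.3412
area = ½ · 652.3412 ≈ 326.171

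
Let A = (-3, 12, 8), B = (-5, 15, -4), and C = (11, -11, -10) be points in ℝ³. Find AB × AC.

(-330, -204, 4)

AB = (-2, 3, -12)
AC = (14, -23, -18)
i: 3·(-18) - (-12)·(-23) = -54 - 276 = -330
j: (-12)·14 - (-2)·(-18) = -168 - 36 = -204
k: (-2)·(-23) - 3·14 = 46 - 42 = 4
AB × AC = (-330, -204, 4)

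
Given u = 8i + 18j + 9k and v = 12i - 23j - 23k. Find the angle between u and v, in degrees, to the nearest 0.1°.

u · v = 8·12 + 18·(-23) + 9·(-23) = 96 - 414 - 207 = -525
|u|² = 64 + 324 + 81 = 469,  |u| = √469 ≈ 21.656408
|v|² = 144 + 529 + 529 = 1202,  |v| = √1202 ≈ 34.669872
cos θ = -525 / (21.656408 · 34.669872) ≈ -0.69923
θ = arccos(-0.69923) ≈ 134.4°

134.4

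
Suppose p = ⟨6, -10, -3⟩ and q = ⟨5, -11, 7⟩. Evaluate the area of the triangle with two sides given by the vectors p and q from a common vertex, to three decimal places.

59.401

i: (-10)·7 - (-3)·(-11) = -70 - 33 = -103
j: (-3)·5 - 6·7 = -15 - 42 = -57
k: 6·(-11) - (-10)·5 = -66 - (-50) = -16
p × q = (-103, -57, -16)
|p × q| = √((-103)² + (-57)² + (-16)²) = √14114 ≈ 118.8024
area = ½ · 118.8024 ≈ 59.401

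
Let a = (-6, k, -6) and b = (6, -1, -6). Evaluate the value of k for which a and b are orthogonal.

a · b = (-6)·6 + k·(-1) + (-6)·(-6) = 0 - 1k
Set equal to 0: -1k = 0, so k = 0.

0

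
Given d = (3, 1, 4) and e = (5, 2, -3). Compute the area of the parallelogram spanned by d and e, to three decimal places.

31.032

i: 1·(-3) - 4·2 = -3 - 8 = -11
j: 4·5 - 3·(-3) = 20 - (-9) = 29
k: 3·2 - 1·5 = 6 - 5 = 1
d × e = (-11, 29, 1)
|d × e| = √((-11)² + 29² + 1²) = √963 ≈ 31.0322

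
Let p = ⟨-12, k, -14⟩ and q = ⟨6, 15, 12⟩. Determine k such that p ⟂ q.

p · q = (-12)·6 + k·15 + (-14)·12 = -240 + 15k
Set equal to 0: 15k = 240, so k = 16.

16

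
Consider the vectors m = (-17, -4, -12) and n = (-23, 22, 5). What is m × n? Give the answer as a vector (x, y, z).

(244, 361, -466)

i: (-4)·5 - (-12)·22 = -20 - (-264) = 244
j: (-12)·(-23) - (-17)·5 = 276 - (-85) = 361
k: (-17)·22 - (-4)·(-23) = -374 - 92 = -466
m × n = (244, 361, -466)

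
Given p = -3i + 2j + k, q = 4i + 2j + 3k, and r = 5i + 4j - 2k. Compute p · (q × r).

q × r:
i: 2·(-2) - 3·4 = -4 - 12 = -16
j: 3·5 - 4·(-2) = 15 - (-8) = 23
k: 4·4 - 2·5 = 16 - 10 = 6
q × r = (-16, 23, 6)
p · (q × r) = (-3)·(-16) + 2·23 + 1·6 = 48 + 46 + 6 = 100

100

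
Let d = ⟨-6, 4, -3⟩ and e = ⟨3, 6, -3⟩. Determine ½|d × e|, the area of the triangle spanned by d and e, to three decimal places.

i: 4·(-3) - (-3)·6 = -12 - (-18) = 6
j: (-3)·3 - (-6)·(-3) = -9 - 18 = -27
k: (-6)·6 - 4·3 = -36 - 12 = -48
d × e = (6, -27, -48)
|d × e| = √(6² + (-27)² + (-48)²) = √3069 ≈ 55.3986
area = ½ · 55.3986 ≈ 27.699

27.699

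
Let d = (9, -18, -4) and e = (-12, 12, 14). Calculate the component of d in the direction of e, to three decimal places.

-17.273

d · e = 9·(-12) + (-18)·12 + (-4)·14 = -108 - 216 - 56 = -380
|e| = √(144 + 144 + 196) = √484 ≈ 22.0000
comp_e d = -380 / √484 ≈ -17.273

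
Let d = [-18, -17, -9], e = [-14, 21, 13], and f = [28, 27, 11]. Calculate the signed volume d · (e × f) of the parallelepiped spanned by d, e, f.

e × f:
i: 21·11 - 13·27 = 231 - 351 = -120
j: 13·28 - (-14)·11 = 364 - (-154) = 518
k: (-14)·27 - 21·28 = -378 - 588 = -966
e × f = (-120, 518, -966)
d · (e × f) = (-18)·(-120) + (-17)·518 + (-9)·(-966) = 2160 - 8806 + 8694 = 2048

2048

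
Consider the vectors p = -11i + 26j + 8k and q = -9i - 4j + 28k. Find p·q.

p · q = (-11)·(-9) + 26·(-4) + 8·28 = 99 - 104 + 224 = 219

219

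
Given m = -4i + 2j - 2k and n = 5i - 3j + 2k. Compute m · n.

m · n = (-4)·5 + 2·(-3) + (-2)·2 = -20 - 6 - 4 = -30

-30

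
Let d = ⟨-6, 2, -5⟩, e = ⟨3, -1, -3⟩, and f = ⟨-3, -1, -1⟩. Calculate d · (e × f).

66

e × f:
i: (-1)·(-1) - (-3)·(-1) = 1 - 3 = -2
j: (-3)·(-3) - 3·(-1) = 9 - (-3) = 12
k: 3·(-1) - (-1)·(-3) = -3 - 3 = -6
e × f = (-2, 12, -6)
d · (e × f) = (-6)·(-2) + 2·12 + (-5)·(-6) = 12 + 24 + 30 = 66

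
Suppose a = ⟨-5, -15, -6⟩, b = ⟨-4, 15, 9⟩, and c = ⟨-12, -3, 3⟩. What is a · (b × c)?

-72

b × c:
i: 15·3 - 9·(-3) = 45 - (-27) = 72
j: 9·(-12) - (-4)·3 = -108 - (-12) = -96
k: (-4)·(-3) - 15·(-12) = 12 - (-180) = 192
b × c = (72, -96, 192)
a · (b × c) = (-5)·72 + (-15)·(-96) + (-6)·192 = -360 + 1440 - 1152 = -72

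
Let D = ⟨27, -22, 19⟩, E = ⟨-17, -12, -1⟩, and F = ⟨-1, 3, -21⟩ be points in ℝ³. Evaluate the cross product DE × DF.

DE = (-44, 10, -20)
DF = (-28, 25, -40)
i: 10·(-40) - (-20)·25 = -400 - (-500) = 100
j: (-20)·(-28) - (-44)·(-40) = 560 - 1760 = -1200
k: (-44)·25 - 10·(-28) = -1100 - (-280) = -820
DE × DF = (100, -1200, -820)

(100, -1200, -820)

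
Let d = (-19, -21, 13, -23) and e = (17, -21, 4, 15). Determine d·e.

-175

d · e = (-19)·17 + (-21)·(-21) + 13·4 + (-23)·15 = -323 + 441 + 52 - 345 = -175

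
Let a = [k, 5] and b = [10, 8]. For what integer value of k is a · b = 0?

-4

a · b = k·10 + 5·8 = 40 + 10k
Set equal to 0: 10k = -40, so k = -4.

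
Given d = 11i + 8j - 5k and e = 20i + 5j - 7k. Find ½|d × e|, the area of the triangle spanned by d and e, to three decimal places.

55.935

i: 8·(-7) - (-5)·5 = -56 - (-25) = -31
j: (-5)·20 - 11·(-7) = -100 - (-77) = -23
k: 11·5 - 8·20 = 55 - 160 = -105
d × e = (-31, -23, -105)
|d × e| = √((-31)² + (-23)² + (-105)²) = √12515 ≈ 111.8705
area = ½ · 111.8705 ≈ 55.935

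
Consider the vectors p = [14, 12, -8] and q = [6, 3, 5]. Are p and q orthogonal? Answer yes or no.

no

p · q = 14·6 + 12·3 + (-8)·5 = 84 + 36 - 40 = 80
Nonzero, so the vectors are not orthogonal.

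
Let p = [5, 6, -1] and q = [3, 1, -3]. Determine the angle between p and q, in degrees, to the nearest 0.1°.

45.6

p · q = 5·3 + 6·1 + (-1)·(-3) = 15 + 6 + 3 = 24
|p|² = 25 + 36 + 1 = 62,  |p| = √62 ≈ 7.874008
|q|² = 9 + 1 + 9 = 19,  |q| = √19 ≈ 4.358899
cos θ = 24 / (7.874008 · 4.358899) ≈ 0.69926
θ = arccos(0.69926) ≈ 45.6°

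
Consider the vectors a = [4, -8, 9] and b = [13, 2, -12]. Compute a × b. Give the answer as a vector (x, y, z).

(78, 165, 112)

i: (-8)·(-12) - 9·2 = 96 - 18 = 78
j: 9·13 - 4·(-12) = 117 - (-48) = 165
k: 4·2 - (-8)·13 = 8 - (-104) = 112
a × b = (78, 165, 112)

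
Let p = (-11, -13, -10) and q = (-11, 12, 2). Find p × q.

i: (-13)·2 - (-10)·12 = -26 - (-120) = 94
j: (-10)·(-11) - (-11)·2 = 110 - (-22) = 132
k: (-11)·12 - (-13)·(-11) = -132 - 143 = -275
p × q = (94, 132, -275)

(94, 132, -275)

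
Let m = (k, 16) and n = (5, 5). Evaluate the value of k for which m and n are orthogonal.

m · n = k·5 + 16·5 = 80 + 5k
Set equal to 0: 5k = -80, so k = -16.

-16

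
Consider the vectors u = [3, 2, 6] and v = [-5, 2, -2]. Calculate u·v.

u · v = 3·(-5) + 2·2 + 6·(-2) = -15 + 4 - 12 = -23

-23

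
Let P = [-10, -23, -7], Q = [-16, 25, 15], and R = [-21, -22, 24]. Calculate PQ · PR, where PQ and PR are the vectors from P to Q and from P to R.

PQ = Q − P = (-6, 48, 22)
PR = R − P = (-11, 1, 31)
PQ · PR = (-6)·(-11) + 48·1 + 22·31 = 66 + 48 + 682 = 796

796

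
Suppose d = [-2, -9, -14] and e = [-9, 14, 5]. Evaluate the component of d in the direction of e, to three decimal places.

-10.243

d · e = (-2)·(-9) + (-9)·14 + (-14)·5 = 18 - 126 - 70 = -178
|e| = √(81 + 196 + 25) = √302 ≈ 17.3781
comp_e d = -178 / √302 ≈ -10.243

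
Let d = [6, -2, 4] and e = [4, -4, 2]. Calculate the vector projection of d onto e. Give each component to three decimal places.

(4.444, -4.444, 2.222)

d · e = 6·4 + (-2)·(-4) + 4·2 = 24 + 8 + 8 = 40
|e|² = 16 + 16 + 4 = 36
proj_e d = (40/36) · (4, -4, 2) ≈ (4.444, -4.444, 2.222)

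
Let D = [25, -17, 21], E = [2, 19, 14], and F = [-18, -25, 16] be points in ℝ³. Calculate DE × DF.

DE = (-23, 36, -7)
DF = (-43, -8, -5)
i: 36·(-5) - (-7)·(-8) = -180 - 56 = -236
j: (-7)·(-43) - (-23)·(-5) = 301 - 115 = 186
k: (-23)·(-8) - 36·(-43) = 184 - (-1548) = 1732
DE × DF = (-236, 186, 1732)

(-236, 186, 1732)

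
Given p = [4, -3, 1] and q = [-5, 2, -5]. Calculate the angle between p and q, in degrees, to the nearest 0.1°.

p · q = 4·(-5) + (-3)·2 + 1·(-5) = -20 - 6 - 5 = -31
|p|² = 16 + 9 + 1 = 26,  |p| = √26 ≈ 5.099020
|q|² = 25 + 4 + 25 = 54,  |q| = √54 ≈ 7.348469
cos θ = -31 / (5.099020 · 7.348469) ≈ -0.82733
θ = arccos(-0.82733) ≈ 145.8°

145.8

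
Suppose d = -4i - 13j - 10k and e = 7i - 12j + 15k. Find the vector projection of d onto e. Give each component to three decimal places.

(-0.368, 0.632, -0.789)

d · e = (-4)·7 + (-13)·(-12) + (-10)·15 = -28 + 156 - 150 = -22
|e|² = 49 + 144 + 225 = 418
proj_e d = (-22/418) · (7, -12, 15) ≈ (-0.368, 0.632, -0.789)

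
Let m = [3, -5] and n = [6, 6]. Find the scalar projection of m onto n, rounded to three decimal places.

m · n = 3·6 + (-5)·6 = 18 - 30 = -12
|n| = √(36 + 36) = √72 ≈ 8.4853
comp_n m = -12 / √72 ≈ -1.414

-1.414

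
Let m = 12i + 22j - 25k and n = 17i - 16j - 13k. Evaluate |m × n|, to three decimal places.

929.146

i: 22·(-13) - (-25)·(-16) = -286 - 400 = -686
j: (-25)·17 - 12·(-13) = -425 - (-156) = -269
k: 12·(-16) - 22·17 = -192 - 374 = -566
m × n = (-686, -269, -566)
|m × n| = √((-686)² + (-269)² + (-566)²) = √863313 ≈ 929.1464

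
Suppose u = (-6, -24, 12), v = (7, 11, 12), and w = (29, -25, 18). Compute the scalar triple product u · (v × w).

-14244

v × w:
i: 11·18 - 12·(-25) = 198 - (-300) = 498
j: 12·29 - 7·18 = 348 - 126 = 222
k: 7·(-25) - 11·29 = -175 - 319 = -494
v × w = (498, 222, -494)
u · (v × w) = (-6)·498 + (-24)·222 + 12·(-494) = -2988 - 5328 - 5928 = -14244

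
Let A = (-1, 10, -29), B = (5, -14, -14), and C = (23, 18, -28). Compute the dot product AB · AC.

AB = B − A = (6, -24, 15)
AC = C − A = (24, 8, 1)
AB · AC = 6·24 + (-24)·8 + 15·1 = 144 - 192 + 15 = -33

-33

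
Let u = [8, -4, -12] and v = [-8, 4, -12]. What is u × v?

i: (-4)·(-12) - (-12)·4 = 48 - (-48) = 96
j: (-12)·(-8) - 8·(-12) = 96 - (-96) = 192
k: 8·4 - (-4)·(-8) = 32 - 32 = 0
u × v = (96, 192, 0)

(96, 192, 0)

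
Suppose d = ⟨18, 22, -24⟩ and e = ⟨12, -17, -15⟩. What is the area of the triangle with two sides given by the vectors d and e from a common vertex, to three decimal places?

i: 22·(-15) - (-24)·(-17) = -330 - 408 = -738
j: (-24)·12 - 18·(-15) = -288 - (-270) = -18
k: 18·(-17) - 22·12 = -306 - 264 = -570
d × e = (-738, -18, -570)
|d × e| = √((-738)² + (-18)² + (-570)²) = √869868 ≈ 932.6671
area = ½ · 932.6671 ≈ 466.334

466.334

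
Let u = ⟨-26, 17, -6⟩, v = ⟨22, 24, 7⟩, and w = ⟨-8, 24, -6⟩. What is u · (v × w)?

v × w:
i: 24·(-6) - 7·24 = -144 - 168 = -312
j: 7·(-8) - 22·(-6) = -56 - (-132) = 76
k: 22·24 - 24·(-8) = 528 - (-192) = 720
v × w = (-312, 76, 720)
u · (v × w) = (-26)·(-312) + 17·76 + (-6)·720 = 8112 + 1292 - 4320 = 5084

5084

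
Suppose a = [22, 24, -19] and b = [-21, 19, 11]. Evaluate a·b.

a · b = 22·(-21) + 24·19 + (-19)·11 = -462 + 456 - 209 = -215

-215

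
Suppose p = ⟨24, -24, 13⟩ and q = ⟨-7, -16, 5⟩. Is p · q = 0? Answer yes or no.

no

p · q = 24·(-7) + (-24)·(-16) + 13·5 = -168 + 384 + 65 = 281
Nonzero, so the vectors are not orthogonal.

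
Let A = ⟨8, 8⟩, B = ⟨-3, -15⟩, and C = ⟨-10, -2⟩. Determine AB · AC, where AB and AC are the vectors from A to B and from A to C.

AB = B − A = (-11, -23)
AC = C − A = (-18, -10)
AB · AC = (-11)·(-18) + (-23)·(-10) = 198 + 230 = 428

428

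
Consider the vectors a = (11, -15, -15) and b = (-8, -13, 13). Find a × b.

i: (-15)·13 - (-15)·(-13) = -195 - 195 = -390
j: (-15)·(-8) - 11·13 = 120 - 143 = -23
k: 11·(-13) - (-15)·(-8) = -143 - 120 = -263
a × b = (-390, -23, -263)

(-390, -23, -263)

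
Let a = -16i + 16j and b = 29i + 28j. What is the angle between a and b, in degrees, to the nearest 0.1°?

91.0

a · b = (-16)·29 + 16·28 = -464 + 448 = -16
|a|² = 256 + 256 = 512,  |a| = √512 ≈ 22.627417
|b|² = 841 + 784 = 1625,  |b| = √1625 ≈ 40.311289
cos θ = -16 / (22.627417 · 40.311289) ≈ -0.01754
θ = arccos(-0.01754) ≈ 91.0°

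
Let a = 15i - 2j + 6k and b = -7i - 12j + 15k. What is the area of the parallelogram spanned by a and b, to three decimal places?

332.700

i: (-2)·15 - 6·(-12) = -30 - (-72) = 42
j: 6·(-7) - 15·15 = -42 - 225 = -267
k: 15·(-12) - (-2)·(-7) = -180 - 14 = -194
a × b = (42, -267, -194)
|a × b| = √(42² + (-267)² + (-194)²) = √110689 ≈ 332.6996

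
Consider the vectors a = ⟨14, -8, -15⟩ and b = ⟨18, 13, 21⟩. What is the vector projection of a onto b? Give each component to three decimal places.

(-3.218, -2.324, -3.755)

a · b = 14·18 + (-8)·13 + (-15)·21 = 252 - 104 - 315 = -167
|b|² = 324 + 169 + 441 = 934
proj_b a = (-167/934) · (18, 13, 21) ≈ (-3.218, -2.324, -3.755)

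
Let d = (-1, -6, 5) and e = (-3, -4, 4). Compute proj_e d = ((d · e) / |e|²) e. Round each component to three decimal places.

(-3.439, -4.585, 4.585)

d · e = (-1)·(-3) + (-6)·(-4) + 5·4 = 3 + 24 + 20 = 47
|e|² = 9 + 16 + 16 = 41
proj_e d = (47/41) · (-3, -4, 4) ≈ (-3.439, -4.585, 4.585)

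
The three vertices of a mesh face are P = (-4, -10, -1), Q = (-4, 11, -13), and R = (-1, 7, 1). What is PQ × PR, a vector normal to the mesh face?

PQ = (0, 21, -12)
PR = (3, 17, 2)
i: 21·2 - (-12)·17 = 42 - (-204) = 246
j: (-12)·3 - 0·2 = -36 - 0 = -36
k: 0·17 - 21·3 = 0 - 63 = -63
PQ × PR = (246, -36, -63)

(246, -36, -63)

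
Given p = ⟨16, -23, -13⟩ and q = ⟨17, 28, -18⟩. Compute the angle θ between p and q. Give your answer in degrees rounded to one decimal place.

96.9

p · q = 16·17 + (-23)·28 + (-13)·(-18) = 272 - 644 + 234 = -138
|p|² = 256 + 529 + 169 = 954,  |p| = √954 ≈ 30.886890
|q|² = 289 + 784 + 324 = 1397,  |q| = √1397 ≈ 37.376463
cos θ = -138 / (30.886890 · 37.376463) ≈ -0.11954
θ = arccos(-0.11954) ≈ 96.9°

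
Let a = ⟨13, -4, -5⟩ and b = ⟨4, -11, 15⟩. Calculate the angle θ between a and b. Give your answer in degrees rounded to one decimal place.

a · b = 13·4 + (-4)·(-11) + (-5)·15 = 52 + 44 - 75 = 21
|a|² = 169 + 16 + 25 = 210,  |a| = √210 ≈ 14.491377
|b|² = 16 + 121 + 225 = 362,  |b| = √362 ≈ 19.026298
cos θ = 21 / (14.491377 · 19.026298) ≈ 0.07616
θ = arccos(0.07616) ≈ 85.6°

85.6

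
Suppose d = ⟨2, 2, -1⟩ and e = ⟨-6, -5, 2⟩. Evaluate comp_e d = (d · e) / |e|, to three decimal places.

-2.977

d · e = 2·(-6) + 2·(-5) + (-1)·2 = -12 - 10 - 2 = -24
|e| = √(36 + 25 + 4) = √65 ≈ 8.0623
comp_e d = -24 / √65 ≈ -2.977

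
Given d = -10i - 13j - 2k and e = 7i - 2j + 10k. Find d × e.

i: (-13)·10 - (-2)·(-2) = -130 - 4 = -134
j: (-2)·7 - (-10)·10 = -14 - (-100) = 86
k: (-10)·(-2) - (-13)·7 = 20 - (-91) = 111
d × e = (-134, 86, 111)

(-134, 86, 111)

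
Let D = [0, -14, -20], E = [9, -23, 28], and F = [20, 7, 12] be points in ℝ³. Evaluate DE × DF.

DE = (9, -9, 48)
DF = (20, 21, 32)
i: (-9)·32 - 48·21 = -288 - 1008 = -1296
j: 48·20 - 9·32 = 960 - 288 = 672
k: 9·21 - (-9)·20 = 189 - (-180) = 369
DE × DF = (-1296, 672, 369)

(-1296, 672, 369)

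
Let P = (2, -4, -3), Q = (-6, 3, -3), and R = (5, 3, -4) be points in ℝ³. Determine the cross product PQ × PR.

(-7, -8, -77)

PQ = (-8, 7, 0)
PR = (3, 7, -1)
i: 7·(-1) - 0·7 = -7 - 0 = -7
j: 0·3 - (-8)·(-1) = 0 - 8 = -8
k: (-8)·7 - 7·3 = -56 - 21 = -77
PQ × PR = (-7, -8, -77)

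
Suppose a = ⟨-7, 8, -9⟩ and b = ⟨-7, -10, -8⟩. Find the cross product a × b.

(-154, 7, 126)

i: 8·(-8) - (-9)·(-10) = -64 - 90 = -154
j: (-9)·(-7) - (-7)·(-8) = 63 - 56 = 7
k: (-7)·(-10) - 8·(-7) = 70 - (-56) = 126
a × b = (-154, 7, 126)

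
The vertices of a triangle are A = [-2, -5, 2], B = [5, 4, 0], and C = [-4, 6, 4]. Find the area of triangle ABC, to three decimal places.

51.781

AB = (7, 9, -2),  AC = (-2, 11, 2)
i: 9·2 - (-2)·11 = 18 - (-22) = 40
j: (-2)·(-2) - 7·2 = 4 - 14 = -10
k: 7·11 - 9·(-2) = 77 - (-18) = 95
AB × AC = (40, -10, 95)
|AB × AC| = √10725 ≈ 103.5616
area = ½ · 103.5616 ≈ 51.781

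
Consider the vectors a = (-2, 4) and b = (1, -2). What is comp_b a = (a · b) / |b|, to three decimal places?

a · b = (-2)·1 + 4·(-2) = -2 - 8 = -10
|b| = √(1 + 4) = √5 ≈ 2.2361
comp_b a = -10 / √5 ≈ -4.472

-4.472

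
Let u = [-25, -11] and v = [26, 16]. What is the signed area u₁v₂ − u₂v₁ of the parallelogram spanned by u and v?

-114

(-25)·16 - (-11)·26 = -400 - (-286) = -114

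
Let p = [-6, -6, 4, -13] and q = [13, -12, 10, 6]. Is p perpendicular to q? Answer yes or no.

p · q = (-6)·13 + (-6)·(-12) + 4·10 + (-13)·6 = -78 + 72 + 40 - 78 = -44
Nonzero, so the vectors are not orthogonal.

no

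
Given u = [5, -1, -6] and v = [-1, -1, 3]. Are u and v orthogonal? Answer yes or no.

u · v = 5·(-1) + (-1)·(-1) + (-6)·3 = -5 + 1 - 18 = -22
Nonzero, so the vectors are not orthogonal.

no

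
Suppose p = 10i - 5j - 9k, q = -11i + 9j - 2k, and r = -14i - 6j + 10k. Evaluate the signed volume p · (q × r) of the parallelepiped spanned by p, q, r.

q × r:
i: 9·10 - (-2)·(-6) = 90 - 12 = 78
j: (-2)·(-14) - (-11)·10 = 28 - (-110) = 138
k: (-11)·(-6) - 9·(-14) = 66 - (-126) = 192
q × r = (78, 138, 192)
p · (q × r) = 10·78 + (-5)·138 + (-9)·192 = 780 - 690 - 1728 = -1638

-1638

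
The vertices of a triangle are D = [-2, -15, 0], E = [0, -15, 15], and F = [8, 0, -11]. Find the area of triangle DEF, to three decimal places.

142.398

DE = (2, 0, 15),  DF = (10, 15, -11)
i: 0·(-11) - 15·15 = 0 - 225 = -225
j: 15·10 - 2·(-11) = 150 - (-22) = 172
k: 2·15 - 0·10 = 30 - 0 = 30
DE × DF = (-225, 172, 30)
|DE × DF| = √81109 ≈ 284.7964
area = ½ · 284.7964 ≈ 142.398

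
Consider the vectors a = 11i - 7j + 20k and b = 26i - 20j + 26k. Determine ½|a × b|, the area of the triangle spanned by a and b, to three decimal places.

161.031

i: (-7)·26 - 20·(-20) = -182 - (-400) = 218
j: 20·26 - 11·26 = 520 - 286 = 234
k: 11·(-20) - (-7)·26 = -220 - (-182) = -38
a × b = (218, 234, -38)
|a × b| = √(218² + 234² + (-38)²) = √103724 ≈ 322.0621
area = ½ · 322.0621 ≈ 161.031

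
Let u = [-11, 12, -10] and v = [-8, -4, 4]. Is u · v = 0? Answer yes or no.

yes

u · v = (-11)·(-8) + 12·(-4) + (-10)·4 = 88 - 48 - 40 = 0
Zero, so the vectors are orthogonal.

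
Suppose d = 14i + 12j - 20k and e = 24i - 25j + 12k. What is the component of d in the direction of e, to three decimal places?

-5.562

d · e = 14·24 + 12·(-25) + (-20)·12 = 336 - 300 - 240 = -204
|e| = √(576 + 625 + 144) = √1345 ≈ 36.6742
comp_e d = -204 / √1345 ≈ -5.562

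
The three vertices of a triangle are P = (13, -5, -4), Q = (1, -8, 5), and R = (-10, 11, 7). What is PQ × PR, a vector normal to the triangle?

(-177, -75, -261)

PQ = (-12, -3, 9)
PR = (-23, 16, 11)
i: (-3)·11 - 9·16 = -33 - 144 = -177
j: 9·(-23) - (-12)·11 = -207 - (-132) = -75
k: (-12)·16 - (-3)·(-23) = -192 - 69 = -261
PQ × PR = (-177, -75, -261)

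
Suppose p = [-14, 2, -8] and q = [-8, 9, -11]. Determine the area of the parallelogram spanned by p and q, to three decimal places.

i: 2·(-11) - (-8)·9 = -22 - (-72) = 50
j: (-8)·(-8) - (-14)·(-11) = 64 - 154 = -90
k: (-14)·9 - 2·(-8) = -126 - (-16) = -110
p × q = (50, -90, -110)
|p × q| = √(50² + (-90)² + (-110)²) = √22700 ≈ 150.6652

150.665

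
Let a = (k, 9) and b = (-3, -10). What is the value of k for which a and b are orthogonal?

a · b = k·(-3) + 9·(-10) = -90 - 3k
Set equal to 0: -3k = 90, so k = -30.

-30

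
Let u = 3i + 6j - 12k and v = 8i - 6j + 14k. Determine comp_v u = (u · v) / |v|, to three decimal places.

-10.462

u · v = 3·8 + 6·(-6) + (-12)·14 = 24 - 36 - 168 = -180
|v| = √(64 + 36 + 196) = √296 ≈ 17.2047
comp_v u = -180 / √296 ≈ -10.462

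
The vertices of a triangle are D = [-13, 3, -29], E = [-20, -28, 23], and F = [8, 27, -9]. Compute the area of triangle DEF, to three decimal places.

DE = (-7, -31, 52),  DF = (21, 24, 20)
i: (-31)·20 - 52·24 = -620 - 1248 = -1868
j: 52·21 - (-7)·20 = 1092 - (-140) = 1232
k: (-7)·24 - (-31)·21 = -168 - (-651) = 483
DE × DF = (-1868, 1232, 483)
|DE × DF| = √5240537 ≈ 2289.2219
area = ½ · 2289.2219 ≈ 1144.611

1144.611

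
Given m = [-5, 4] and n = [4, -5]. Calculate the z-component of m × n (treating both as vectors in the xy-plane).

(-5)·(-5) - 4·4 = 25 - 16 = 9

9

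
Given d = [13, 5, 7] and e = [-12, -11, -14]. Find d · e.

d · e = 13·(-12) + 5·(-11) + 7·(-14) = -156 - 55 - 98 = -309

-309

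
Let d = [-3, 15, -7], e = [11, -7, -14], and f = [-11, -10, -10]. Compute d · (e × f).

e × f:
i: (-7)·(-10) - (-14)·(-10) = 70 - 140 = -70
j: (-14)·(-11) - 11·(-10) = 154 - (-110) = 264
k: 11·(-10) - (-7)·(-11) = -110 - 77 = -187
e × f = (-70, 264, -187)
d · (e × f) = (-3)·(-70) + 15·264 + (-7)·(-187) = 210 + 3960 + 1309 = 5479

5479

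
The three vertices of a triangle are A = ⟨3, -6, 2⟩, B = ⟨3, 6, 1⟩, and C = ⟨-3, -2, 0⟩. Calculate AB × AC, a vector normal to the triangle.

(-20, 6, 72)

AB = (0, 12, -1)
AC = (-6, 4, -2)
i: 12·(-2) - (-1)·4 = -24 - (-4) = -20
j: (-1)·(-6) - 0·(-2) = 6 - 0 = 6
k: 0·4 - 12·(-6) = 0 - (-72) = 72
AB × AC = (-20, 6, 72)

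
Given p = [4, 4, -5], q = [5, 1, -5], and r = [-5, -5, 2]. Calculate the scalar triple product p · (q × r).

q × r:
i: 1·2 - (-5)·(-5) = 2 - 25 = -23
j: (-5)·(-5) - 5·2 = 25 - 10 = 15
k: 5·(-5) - 1·(-5) = -25 - (-5) = -20
q × r = (-23, 15, -20)
p · (q × r) = 4·(-23) + 4·15 + (-5)·(-20) = -92 + 60 + 100 = 68

68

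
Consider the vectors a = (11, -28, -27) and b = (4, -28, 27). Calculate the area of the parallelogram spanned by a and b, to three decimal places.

1577.525

i: (-28)·27 - (-27)·(-28) = -756 - 756 = -1512
j: (-27)·4 - 11·27 = -108 - 297 = -405
k: 11·(-28) - (-28)·4 = -308 - (-112) = -196
a × b = (-1512, -405, -196)
|a × b| = √((-1512)² + (-405)² + (-196)²) = √2488585 ≈ 1577.5250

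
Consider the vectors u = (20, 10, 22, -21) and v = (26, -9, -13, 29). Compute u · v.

u · v = 20·26 + 10·(-9) + 22·(-13) + (-21)·29 = 520 - 90 - 286 - 609 = -465

-465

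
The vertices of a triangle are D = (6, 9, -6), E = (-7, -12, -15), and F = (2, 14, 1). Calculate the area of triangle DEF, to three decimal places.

DE = (-13, -21, -9),  DF = (-4, 5, 7)
i: (-21)·7 - (-9)·5 = -147 - (-45) = -102
j: (-9)·(-4) - (-13)·7 = 36 - (-91) = 127
k: (-13)·5 - (-21)·(-4) = -65 - 84 = -149
DE × DF = (-102, 127, -149)
|DE × DF| = √48734 ≈ 220.7578
area = ½ · 220.7578 ≈ 110.379

110.379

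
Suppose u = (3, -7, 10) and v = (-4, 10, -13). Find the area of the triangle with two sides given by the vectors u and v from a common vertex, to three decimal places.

4.637

i: (-7)·(-13) - 10·10 = 91 - 100 = -9
j: 10·(-4) - 3·(-13) = -40 - (-39) = -1
k: 3·10 - (-7)·(-4) = 30 - 28 = 2
u × v = (-9, -1, 2)
|u × v| = √((-9)² + (-1)² + 2²) = √86 ≈ 9.2736
area = ½ · 9.2736 ≈ 4.637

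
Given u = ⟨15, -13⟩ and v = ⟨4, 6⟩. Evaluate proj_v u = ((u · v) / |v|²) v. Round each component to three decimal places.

u · v = 15·4 + (-13)·6 = 60 - 78 = -18
|v|² = 16 + 36 = 52
proj_v u = (-18/52) · (4, 6) ≈ (-1.385, -2.077)

(-1.385, -2.077)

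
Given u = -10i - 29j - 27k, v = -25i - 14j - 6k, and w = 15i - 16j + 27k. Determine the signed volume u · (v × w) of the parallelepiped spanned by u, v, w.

-28695

v × w:
i: (-14)·27 - (-6)·(-16) = -378 - 96 = -474
j: (-6)·15 - (-25)·27 = -90 - (-675) = 585
k: (-25)·(-16) - (-14)·15 = 400 - (-210) = 610
v × w = (-474, 585, 610)
u · (v × w) = (-10)·(-474) + (-29)·585 + (-27)·610 = 4740 - 16965 - 16470 = -28695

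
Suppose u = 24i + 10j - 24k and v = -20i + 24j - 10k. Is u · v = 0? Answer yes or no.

yes

u · v = 24·(-20) + 10·24 + (-24)·(-10) = -480 + 240 + 240 = 0
Zero, so the vectors are orthogonal.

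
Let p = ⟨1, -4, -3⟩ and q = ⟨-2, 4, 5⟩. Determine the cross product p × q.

i: (-4)·5 - (-3)·4 = -20 - (-12) = -8
j: (-3)·(-2) - 1·5 = 6 - 5 = 1
k: 1·4 - (-4)·(-2) = 4 - 8 = -4
p × q = (-8, 1, -4)

(-8, 1, -4)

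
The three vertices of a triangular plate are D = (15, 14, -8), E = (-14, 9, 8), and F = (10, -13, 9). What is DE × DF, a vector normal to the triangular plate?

DE = (-29, -5, 16)
DF = (-5, -27, 17)
i: (-5)·17 - 16·(-27) = -85 - (-432) = 347
j: 16·(-5) - (-29)·17 = -80 - (-493) = 413
k: (-29)·(-27) - (-5)·(-5) = 783 - 25 = 758
DE × DF = (347, 413, 758)

(347, 413, 758)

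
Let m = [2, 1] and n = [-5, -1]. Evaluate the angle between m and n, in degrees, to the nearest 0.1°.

164.7

m · n = 2·(-5) + 1·(-1) = -10 - 1 = -11
|m|² = 4 + 1 = 5,  |m| = √5 ≈ 2.236068
|n|² = 25 + 1 = 26,  |n| = √26 ≈ 5.099020
cos θ = -11 / (2.236068 · 5.099020) ≈ -0.96476
θ = arccos(-0.96476) ≈ 164.7°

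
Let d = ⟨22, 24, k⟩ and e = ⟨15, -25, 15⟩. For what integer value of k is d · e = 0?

18

d · e = 22·15 + 24·(-25) + k·15 = -270 + 15k
Set equal to 0: 15k = 270, so k = 18.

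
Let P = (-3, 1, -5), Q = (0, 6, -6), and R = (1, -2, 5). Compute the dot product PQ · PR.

-13

PQ = Q − P = (3, 5, -1)
PR = R − P = (4, -3, 10)
PQ · PR = 3·4 + 5·(-3) + (-1)·10 = 12 - 15 - 10 = -13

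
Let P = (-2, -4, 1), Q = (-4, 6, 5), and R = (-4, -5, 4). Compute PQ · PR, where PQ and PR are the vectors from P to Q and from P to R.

PQ = Q − P = (-2, 10, 4)
PR = R − P = (-2, -1, 3)
PQ · PR = (-2)·(-2) + 10·(-1) + 4·3 = 4 - 10 + 12 = 6

6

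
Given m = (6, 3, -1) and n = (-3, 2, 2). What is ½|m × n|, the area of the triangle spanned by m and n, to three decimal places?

i: 3·2 - (-1)·2 = 6 - (-2) = 8
j: (-1)·(-3) - 6·2 = 3 - 12 = -9
k: 6·2 - 3·(-3) = 12 - (-9) = 21
m × n = (8, -9, 21)
|m × n| = √(8² + (-9)² + 21²) = √586 ≈ 24.2074
area = ½ · 24.2074 ≈ 12.104

12.104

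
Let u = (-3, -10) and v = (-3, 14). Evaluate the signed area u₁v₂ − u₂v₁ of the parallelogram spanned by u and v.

-72

(-3)·14 - (-10)·(-3) = -42 - 30 = -72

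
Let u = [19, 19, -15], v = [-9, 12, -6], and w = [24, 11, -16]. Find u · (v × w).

v × w:
i: 12·(-16) - (-6)·11 = -192 - (-66) = -126
j: (-6)·24 - (-9)·(-16) = -144 - 144 = -288
k: (-9)·11 - 12·24 = -99 - 288 = -387
v × w = (-126, -288, -387)
u · (v × w) = 19·(-126) + 19·(-288) + (-15)·(-387) = -2394 - 5472 + 5805 = -2061

-2061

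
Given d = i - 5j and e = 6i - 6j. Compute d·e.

36

d · e = 1·6 + (-5)·(-6) = 6 + 30 = 36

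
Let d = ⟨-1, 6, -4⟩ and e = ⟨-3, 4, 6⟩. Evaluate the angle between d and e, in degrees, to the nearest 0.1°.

d · e = (-1)·(-3) + 6·4 + (-4)·6 = 3 + 24 - 24 = 3
|d|² = 1 + 36 + 16 = 53,  |d| = √53 ≈ 7.280110
|e|² = 9 + 16 + 36 = 61,  |e| = √61 ≈ 7.810250
cos θ = 3 / (7.280110 · 7.810250) ≈ 0.05276
θ = arccos(0.05276) ≈ 87.0°

87.0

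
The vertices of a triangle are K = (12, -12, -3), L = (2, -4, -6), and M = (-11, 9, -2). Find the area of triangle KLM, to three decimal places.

54.676

KL = (-10, 8, -3),  KM = (-23, 21, 1)
i: 8·1 - (-3)·21 = 8 - (-63) = 71
j: (-3)·(-23) - (-10)·1 = 69 - (-10) = 79
k: (-10)·21 - 8·(-23) = -210 - (-184) = -26
KL × KM = (71, 79, -26)
|KL × KM| = √11958 ≈ 109.3526
area = ½ · 109.3526 ≈ 54.676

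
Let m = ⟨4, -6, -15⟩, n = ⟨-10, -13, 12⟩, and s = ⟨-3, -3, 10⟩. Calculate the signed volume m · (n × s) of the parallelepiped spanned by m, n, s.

-625

n × s:
i: (-13)·10 - 12·(-3) = -130 - (-36) = -94
j: 12·(-3) - (-10)·10 = -36 - (-100) = 64
k: (-10)·(-3) - (-13)·(-3) = 30 - 39 = -9
n × s = (-94, 64, -9)
m · (n × s) = 4·(-94) + (-6)·64 + (-15)·(-9) = -376 - 384 + 135 = -625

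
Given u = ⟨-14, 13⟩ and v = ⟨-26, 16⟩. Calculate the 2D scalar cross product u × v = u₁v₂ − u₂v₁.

114

(-14)·16 - 13·(-26) = -224 - (-338) = 114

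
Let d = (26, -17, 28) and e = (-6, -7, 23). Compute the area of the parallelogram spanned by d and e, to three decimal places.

839.903

i: (-17)·23 - 28·(-7) = -391 - (-196) = -195
j: 28·(-6) - 26·23 = -168 - 598 = -766
k: 26·(-7) - (-17)·(-6) = -182 - 102 = -284
d × e = (-195, -766, -284)
|d × e| = √((-195)² + (-766)² + (-284)²) = √705437 ≈ 839.9030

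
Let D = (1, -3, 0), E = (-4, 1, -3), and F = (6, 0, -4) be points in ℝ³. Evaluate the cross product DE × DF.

DE = (-5, 4, -3)
DF = (5, 3, -4)
i: 4·(-4) - (-3)·3 = -16 - (-9) = -7
j: (-3)·5 - (-5)·(-4) = -15 - 20 = -35
k: (-5)·3 - 4·5 = -15 - 20 = -35
DE × DF = (-7, -35, -35)

(-7, -35, -35)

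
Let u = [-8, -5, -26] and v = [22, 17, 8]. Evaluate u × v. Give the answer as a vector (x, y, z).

i: (-5)·8 - (-26)·17 = -40 - (-442) = 402
j: (-26)·22 - (-8)·8 = -572 - (-64) = -508
k: (-8)·17 - (-5)·22 = -136 - (-110) = -26
u × v = (402, -508, -26)

(402, -508, -26)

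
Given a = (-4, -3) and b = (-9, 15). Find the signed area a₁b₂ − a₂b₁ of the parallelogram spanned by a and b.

-87

(-4)·15 - (-3)·(-9) = -60 - 27 = -87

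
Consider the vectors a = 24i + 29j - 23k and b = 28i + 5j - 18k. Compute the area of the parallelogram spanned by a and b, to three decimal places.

830.335

i: 29·(-18) - (-23)·5 = -522 - (-115) = -407
j: (-23)·28 - 24·(-18) = -644 - (-432) = -212
k: 24·5 - 29·28 = 120 - 812 = -692
a × b = (-407, -212, -692)
|a × b| = √((-407)² + (-212)² + (-692)²) = √689457 ≈ 830.3355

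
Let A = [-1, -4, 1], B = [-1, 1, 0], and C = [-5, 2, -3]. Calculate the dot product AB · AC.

34

AB = B − A = (0, 5, -1)
AC = C − A = (-4, 6, -4)
AB · AC = 0·(-4) + 5·6 + (-1)·(-4) = 0 + 30 + 4 = 34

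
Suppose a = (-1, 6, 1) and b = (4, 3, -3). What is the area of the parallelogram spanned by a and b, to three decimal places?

i: 6·(-3) - 1·3 = -18 - 3 = -21
j: 1·4 - (-1)·(-3) = 4 - 3 = 1
k: (-1)·3 - 6·4 = -3 - 24 = -27
a × b = (-21, 1, -27)
|a × b| = √((-21)² + 1² + (-27)²) = √1171 ≈ 34.2199

34.220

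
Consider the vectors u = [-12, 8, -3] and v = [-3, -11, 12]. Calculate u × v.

(63, 153, 156)

i: 8·12 - (-3)·(-11) = 96 - 33 = 63
j: (-3)·(-3) - (-12)·12 = 9 - (-144) = 153
k: (-12)·(-11) - 8·(-3) = 132 - (-24) = 156
u × v = (63, 153, 156)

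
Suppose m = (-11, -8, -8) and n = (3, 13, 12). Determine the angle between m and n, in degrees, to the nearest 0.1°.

m · n = (-11)·3 + (-8)·13 + (-8)·12 = -33 - 104 - 96 = -233
|m|² = 121 + 64 + 64 = 249,  |m| = √249 ≈ 15.779734
|n|² = 9 + 169 + 144 = 322,  |n| = √322 ≈ 17.944358
cos θ = -233 / (15.779734 · 17.944358) ≈ -0.82286
θ = arccos(-0.82286) ≈ 145.4°

145.4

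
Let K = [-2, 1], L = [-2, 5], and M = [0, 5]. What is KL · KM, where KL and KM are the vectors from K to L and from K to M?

KL = L − K = (0, 4)
KM = M − K = (2, 4)
KL · KM = 0·2 + 4·4 = 0 + 16 = 16

16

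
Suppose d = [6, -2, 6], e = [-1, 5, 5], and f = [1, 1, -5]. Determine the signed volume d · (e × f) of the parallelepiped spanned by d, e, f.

e × f:
i: 5·(-5) - 5·1 = -25 - 5 = -30
j: 5·1 - (-1)·(-5) = 5 - 5 = 0
k: (-1)·1 - 5·1 = -1 - 5 = -6
e × f = (-30, 0, -6)
d · (e × f) = 6·(-30) + (-2)·0 + 6·(-6) = -180 + 0 - 36 = -216

-216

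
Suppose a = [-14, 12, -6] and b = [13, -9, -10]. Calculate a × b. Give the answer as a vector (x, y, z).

i: 12·(-10) - (-6)·(-9) = -120 - 54 = -174
j: (-6)·13 - (-14)·(-10) = -78 - 140 = -218
k: (-14)·(-9) - 12·13 = 126 - 156 = -30
a × b = (-174, -218, -30)

(-174, -218, -30)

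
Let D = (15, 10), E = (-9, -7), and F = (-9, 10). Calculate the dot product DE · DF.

576

DE = E − D = (-24, -17)
DF = F − D = (-24, 0)
DE · DF = (-24)·(-24) + (-17)·0 = 576 + 0 = 576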